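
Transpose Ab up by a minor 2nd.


Step by step:
minor 2nd: 2 letter names, 1 semitones
Letter: A + 1 → B
Pitch: Ab + 1 semitones, spelled as a B → Bbb
= Bbb


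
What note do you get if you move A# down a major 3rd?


Let's work it out.
major 3rd: 3 letter names, 4 semitones
Letter: A - 2 → F
Pitch: A# - 4 semitones, spelled as an F → F#
= F#


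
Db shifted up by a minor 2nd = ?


minor 2nd: 2 letter names, 1 semitones
Letter: D + 1 → E
Pitch: Db + 1 semitones, spelled as an E → Ebb
= Ebb


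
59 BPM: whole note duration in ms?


Step by step:
One quarter-note beat = 60000 / BPM = 60000 / 59 ms
Whole note = 4 × quarter note
Duration = 4 × 60000 / 59 = 240000 / 59
= 4067.8 ms


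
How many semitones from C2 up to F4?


Reasoning:
Absolute semitone position = octave×12 + chromatic position
C2: 2×12 + 0 = 24
F4: 4×12 + 5 = 53
Difference = 53 - 24 = 29
= 29 semitones


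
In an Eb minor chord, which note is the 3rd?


Reasoning:
Minor triad = root + minor 3rd (3 semitones) + perfect 5th (7 semitones)
A triad on Eb stacks thirds, so the chord tones use letter names E-G-B
Root: Eb
Minor 3rd above Eb: Gb
Perfect 5th above Eb: Bb
The 3rd = Gb


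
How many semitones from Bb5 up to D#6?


Absolute semitone position = octave×12 + chromatic position
Bb5: 5×12 + 10 = 70
D#6: 6×12 + 3 = 75
Difference = 75 - 70 = 5
= 5 semitones


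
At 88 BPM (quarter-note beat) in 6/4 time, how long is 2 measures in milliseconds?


Working:
Quarter-note beat duration = 60000 / 88 ms
Beats per measure (6/4) = 6
One measure = 6 × 60000 / 88 = 360000 / 88 ms
2 measures = 2 × 360000 / 88 = 720000 / 88
= 8181.8 ms


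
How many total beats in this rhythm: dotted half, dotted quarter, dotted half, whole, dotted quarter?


Reasoning:
Beat values:
  dotted half = 3 beats
  dotted quarter = 1.5 beats
  dotted half = 3 beats
  whole = 4 beats
  dotted quarter = 1.5 beats
Sum = 3 + 1.5 + 3 + 4 + 1.5
= 13 beats


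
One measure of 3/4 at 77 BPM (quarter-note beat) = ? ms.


Reasoning:
Quarter-note beat duration = 60000 / 77 ms
Beats per measure (3/4) = 3
One measure = 3 × 60000 / 77 = 180000 / 77 ms
= 2337.7 ms


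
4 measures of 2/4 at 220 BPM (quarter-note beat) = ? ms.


Quarter-note beat duration = 60000 / 220 ms
Beats per measure (2/4) = 2
One measure = 2 × 60000 / 220 = 120000 / 220 ms
4 measures = 4 × 120000 / 220 = 480000 / 220
= 2181.8 ms


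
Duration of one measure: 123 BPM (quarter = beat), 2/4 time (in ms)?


Step by step:
Quarter-note beat duration = 60000 / 123 ms
Beats per measure (2/4) = 2
One measure = 2 × 60000 / 123 = 120000 / 123 ms
= 975.6 ms


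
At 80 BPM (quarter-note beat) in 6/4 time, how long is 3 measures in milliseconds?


Working:
Quarter-note beat duration = 60000 / 80 ms
Beats per measure (6/4) = 6
One measure = 6 × 60000 / 80 = 360000 / 80 ms
3 measures = 3 × 360000 / 80 = 1080000 / 80
= 13500.0 ms


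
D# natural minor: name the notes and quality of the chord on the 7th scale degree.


Solution.
D# natural minor scale: D# E# F# G# A# B C#
Diatonic triad on degree 7 stacks scale notes 7, 2, 4: C# E# G#
C#→E# = 4 semitones; C#→G# = 7 semitones → major triad
= C# E# G# (major)


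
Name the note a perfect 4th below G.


Working:
A 4th spans 4 letter names, so from G we land on D
A perfect 4th = 5 semitones below G
Spell D at that pitch: D
= D


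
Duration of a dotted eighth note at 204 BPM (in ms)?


Solution.
One quarter-note beat = 60000 / BPM = 60000 / 204 ms
Dotted eighth note = 3/4 × quarter note
Duration = 3/4 × 60000 / 204 = 45000 / 204
= 220.6 ms


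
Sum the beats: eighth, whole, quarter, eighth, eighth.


Reasoning:
Beat values:
  eighth = 0.5 beats
  whole = 4 beats
  quarter = 1 beat
  eighth = 0.5 beats
  eighth = 0.5 beats
Sum = 0.5 + 4 + 1 + 0.5 + 0.5
= 6.5 beats


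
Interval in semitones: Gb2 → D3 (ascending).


Absolute semitone position = octave×12 + chromatic position
Gb2: 2×12 + 6 = 30
D3: 3×12 + 2 = 38
Difference = 38 - 30 = 8
= 8 semitones


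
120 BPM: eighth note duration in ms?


One quarter-note beat = 60000 / BPM = 60000 / 120 ms
Eighth note = 1/2 × quarter note
Duration = 1/2 × 60000 / 120 = 30000 / 120
= 250.0 ms


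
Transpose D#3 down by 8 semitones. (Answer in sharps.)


Let's work it out.
D#3: chromatic position 3 in octave 3 → absolute = 3×12 + 3 = 39
Transpose down 8: 39 - 8 = 31
31 = 2×12 + 7 → G in octave 2
Result = G2


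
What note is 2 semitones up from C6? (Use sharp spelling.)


Let's work it out.
C6: chromatic position 0 in octave 6 → absolute = 6×12 + 0 = 72
Transpose up 2: 72 + 2 = 74
74 = 6×12 + 2 → D in octave 6
Result = D6


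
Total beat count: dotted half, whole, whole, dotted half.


Beat values:
  dotted half = 3 beats
  whole = 4 beats
  whole = 4 beats
  dotted half = 3 beats
Sum = 3 + 4 + 4 + 3
= 14 beats


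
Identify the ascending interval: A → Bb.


Step by step:
Letter names: A → B spans 2 letter names → a 2nd
Semitones: A → Bb = 1 half-step
A 2nd of 1 semitone is a minor 2nd
= minor 2nd


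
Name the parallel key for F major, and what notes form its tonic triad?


Working:
Parallel keys share the same tonic but differ in mode
F major → parallel is F minor
Tonic triad of F minor = F Ab C
= F minor; triad = F Ab C


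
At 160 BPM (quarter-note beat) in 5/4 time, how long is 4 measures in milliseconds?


Solution.
Quarter-note beat duration = 60000 / 160 ms
Beats per measure (5/4) = 5
One measure = 5 × 60000 / 160 = 300000 / 160 ms
4 measures = 4 × 300000 / 160 = 1200000 / 160
= 7500.0 ms


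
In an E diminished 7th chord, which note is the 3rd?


Diminished 7th chord = root + minor 3rd + diminished 5th + diminished 7th
Seventh chords stack in thirds, so the letter names are E-G-B-D
Root: E
Minor 3rd above E: G
Diminished 5th above E: Bb
Diminished 7th above E: Db
The 3rd = G


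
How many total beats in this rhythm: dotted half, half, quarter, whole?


Solution.
Beat values:
  dotted half = 3 beats
  half = 2 beats
  quarter = 1 beat
  whole = 4 beats
Sum = 3 + 2 + 1 + 4
= 10 beats


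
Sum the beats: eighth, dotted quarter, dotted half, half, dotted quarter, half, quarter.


Working:
Beat values:
  eighth = 0.5 beats
  dotted quarter = 1.5 beats
  dotted half = 3 beats
  half = 2 beats
  dotted quarter = 1.5 beats
  half = 2 beats
  quarter = 1 beat
Sum = 0.5 + 1.5 + 3 + 2 + 1.5 + 2 + 1
= 11.5 beats


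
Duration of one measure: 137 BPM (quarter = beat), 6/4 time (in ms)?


Let's work it out.
Quarter-note beat duration = 60000 / 137 ms
Beats per measure (6/4) = 6
One measure = 6 × 60000 / 137 = 360000 / 137 ms
= 2627.7 ms


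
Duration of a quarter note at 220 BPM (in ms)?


Reasoning:
One quarter-note beat = 60000 / BPM = 60000 / 220 ms
Duration = 60000 / 220
= 272.7 ms


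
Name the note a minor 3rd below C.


Solution.
A 3rd spans 3 letter names, so from C we land on A
A minor 3rd = 3 semitones below C
Spell A at that pitch: A
= A


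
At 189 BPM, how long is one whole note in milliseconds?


Reasoning:
One quarter-note beat = 60000 / BPM = 60000 / 189 ms
Whole note = 4 × quarter note
Duration = 4 × 60000 / 189 = 240000 / 189
= 1269.8 ms


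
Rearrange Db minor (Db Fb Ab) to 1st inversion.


Let's work it out.
Root position: Db Fb Ab
1st inversion: move root up an octave
Bass note: Fb
Notes (bottom to top) = Fb Ab Db


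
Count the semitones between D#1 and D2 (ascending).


Reasoning:
Absolute semitone position = octave×12 + chromatic position
D#1: 1×12 + 3 = 15
D2: 2×12 + 2 = 26
Difference = 26 - 15 = 11
= 11 semitones


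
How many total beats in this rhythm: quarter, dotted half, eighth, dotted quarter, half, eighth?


Beat values:
  quarter = 1 beat
  dotted half = 3 beats
  eighth = 0.5 beats
  dotted quarter = 1.5 beats
  half = 2 beats
  eighth = 0.5 beats
Sum = 1 + 3 + 0.5 + 1.5 + 2 + 0.5
= 8.5 beats


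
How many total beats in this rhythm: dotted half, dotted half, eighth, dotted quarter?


Reasoning:
Beat values:
  dotted half = 3 beats
  dotted half = 3 beats
  eighth = 0.5 beats
  dotted quarter = 1.5 beats
Sum = 3 + 3 + 0.5 + 1.5
= 8 beats


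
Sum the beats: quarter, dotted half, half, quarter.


Beat values:
  quarter = 1 beat
  dotted half = 3 beats
  half = 2 beats
  quarter = 1 beat
Sum = 1 + 3 + 2 + 1
= 7 beats


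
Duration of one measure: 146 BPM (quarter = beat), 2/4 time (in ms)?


Working:
Quarter-note beat duration = 60000 / 146 ms
Beats per measure (2/4) = 2
One measure = 2 × 60000 / 146 = 120000 / 146 ms
= 821.9 ms


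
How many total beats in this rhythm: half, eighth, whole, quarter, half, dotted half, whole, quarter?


Let's work it out.
Beat values:
  half = 2 beats
  eighth = 0.5 beats
  whole = 4 beats
  quarter = 1 beat
  half = 2 beats
  dotted half = 3 beats
  whole = 4 beats
  quarter = 1 beat
Sum = 2 + 0.5 + 4 + 1 + 2 + 3 + 4 + 1
= 17.5 beats


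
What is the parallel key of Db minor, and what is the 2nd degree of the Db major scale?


Working:
Parallel keys share the same tonic but differ in mode
Db minor → parallel is Db major
Db major scale: Db Eb F Gb Ab Bb C
= Db major; 2nd degree = Eb


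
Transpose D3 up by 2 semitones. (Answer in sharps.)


D3: chromatic position 2 in octave 3 → absolute = 3×12 + 2 = 38
Transpose up 2: 38 + 2 = 40
40 = 3×12 + 4 → E in octave 3
Result = E3


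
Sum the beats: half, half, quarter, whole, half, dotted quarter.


Working:
Beat values:
  half = 2 beats
  half = 2 beats
  quarter = 1 beat
  whole = 4 beats
  half = 2 beats
  dotted quarter = 1.5 beats
Sum = 2 + 2 + 1 + 4 + 2 + 1.5
= 12.5 beats


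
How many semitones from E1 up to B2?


Absolute semitone position = octave×12 + chromatic position
E1: 1×12 + 4 = 16
B2: 2×12 + 11 = 35
Difference = 35 - 16 = 19
= 19 semitones


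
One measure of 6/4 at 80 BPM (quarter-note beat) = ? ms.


Reasoning:
Quarter-note beat duration = 60000 / 80 ms
Beats per measure (6/4) = 6
One measure = 6 × 60000 / 80 = 360000 / 80 ms
= 4500.0 ms


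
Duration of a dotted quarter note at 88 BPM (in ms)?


One quarter-note beat = 60000 / BPM = 60000 / 88 ms
Dotted quarter note = 3/2 × quarter note
Duration = 3/2 × 60000 / 88 = 90000 / 88
= 1022.7 ms


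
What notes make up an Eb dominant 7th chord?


Reasoning:
Dominant 7th chord = root + major 3rd + perfect 5th + minor 7th
Seventh chords stack in thirds, so the letter names are E-G-B-D
Root: Eb
Major 3rd above Eb: G
Perfect 5th above Eb: Bb
Minor 7th above Eb: Db
Chord = Eb G Bb Db


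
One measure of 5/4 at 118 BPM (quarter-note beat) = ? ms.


Solution.
Quarter-note beat duration = 60000 / 118 ms
Beats per measure (5/4) = 5
One measure = 5 × 60000 / 118 = 300000 / 118 ms
= 2542.4 ms


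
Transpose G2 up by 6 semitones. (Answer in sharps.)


G2: chromatic position 7 in octave 2 → absolute = 2×12 + 7 = 31
Transpose up 6: 31 + 6 = 37
37 = 3×12 + 1 → C# in octave 3
Result = C#3


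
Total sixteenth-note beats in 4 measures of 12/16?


Time signature 12/16: the bottom number 16 means the sixteenth note gets one count
The top number 12 means 12 sixteenth-note beats per measure
Total = 12 × 4 measures
= 48 sixteenth-note beats


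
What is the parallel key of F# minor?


Working:
Parallel keys share the same tonic but differ in mode
F# minor → parallel is F# major
= F# major


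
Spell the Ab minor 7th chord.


Minor 7th chord = root + minor 3rd + perfect 5th + minor 7th
Seventh chords stack in thirds, so the letter names are A-C-E-G
Root: Ab
Minor 3rd above Ab: Cb
Perfect 5th above Ab: Eb
Minor 7th above Ab: Gb
Chord = Ab Cb Eb Gb


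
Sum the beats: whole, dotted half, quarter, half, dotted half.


Beat values:
  whole = 4 beats
  dotted half = 3 beats
  quarter = 1 beat
  half = 2 beats
  dotted half = 3 beats
Sum = 4 + 3 + 1 + 2 + 3
= 13 beats


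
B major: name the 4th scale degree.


Let's work it out.
Major scale pattern: W-W-H-W-W-W-H (2-2-1-2-2-2-1 semitones)
Starting from B:
  B + 2 semitones → C#
  C# + 2 semitones → D#
  D# + 1 semitone → E
  E + 2 semitones → F#
  F# + 2 semitones → G#
  G# + 2 semitones → A#
  A# + 1 semitone → B
Scale: B C# D# E F# G# A#
Degree 4 = E


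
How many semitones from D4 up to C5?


Let's work it out.
Absolute semitone position = octave×12 + chromatic position
D4: 4×12 + 2 = 50
C5: 5×12 + 0 = 60
Difference = 60 - 50 = 10
= 10 semitones


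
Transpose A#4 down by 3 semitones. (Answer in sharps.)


Let's work it out.
A#4: chromatic position 10 in octave 4 → absolute = 4×12 + 10 = 58
Transpose down 3: 58 - 3 = 55
55 = 4×12 + 7 → G in octave 4
Result = G4


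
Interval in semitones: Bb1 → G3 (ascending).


Step by step:
Absolute semitone position = octave×12 + chromatic position
Bb1: 1×12 + 10 = 22
G3: 3×12 + 7 = 43
Difference = 43 - 22 = 21
= 21 semitones


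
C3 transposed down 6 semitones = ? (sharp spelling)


Reasoning:
C3: chromatic position 0 in octave 3 → absolute = 3×12 + 0 = 36
Transpose down 6: 36 - 6 = 30
30 = 2×12 + 6 → F# in octave 2
Result = F#2


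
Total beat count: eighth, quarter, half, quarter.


Solution.
Beat values:
  eighth = 0.5 beats
  quarter = 1 beat
  half = 2 beats
  quarter = 1 beat
Sum = 0.5 + 1 + 2 + 1
= 4.5 beats


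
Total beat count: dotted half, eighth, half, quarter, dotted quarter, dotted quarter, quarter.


Beat values:
  dotted half = 3 beats
  eighth = 0.5 beats
  half = 2 beats
  quarter = 1 beat
  dotted quarter = 1.5 beats
  dotted quarter = 1.5 beats
  quarter = 1 beat
Sum = 3 + 0.5 + 2 + 1 + 1.5 + 1.5 + 1
= 10.5 beats


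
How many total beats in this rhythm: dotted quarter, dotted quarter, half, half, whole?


Step by step:
Beat values:
  dotted quarter = 1.5 beats
  dotted quarter = 1.5 beats
  half = 2 beats
  half = 2 beats
  whole = 4 beats
Sum = 1.5 + 1.5 + 2 + 2 + 4
= 11 beats


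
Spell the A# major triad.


Let's work it out.
Major triad = root + major 3rd (4 semitones) + perfect 5th (7 semitones)
A triad on A# stacks thirds, so the chord tones use letter names A-C-E
Root: A#
Major 3rd above A#: C##
Perfect 5th above A#: E#
Chord = A# C## E#


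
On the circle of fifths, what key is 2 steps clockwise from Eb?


Each clockwise step on the circle of fifths moves up a perfect 5th
From Eb: Eb → Bb → F
= F


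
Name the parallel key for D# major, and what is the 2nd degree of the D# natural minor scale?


Step by step:
Parallel keys share the same tonic but differ in mode
D# major → parallel is D# minor
D# natural minor scale: D# E# F# G# A# B C#
= D# minor; 2nd degree = E#


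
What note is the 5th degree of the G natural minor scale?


Let's work it out.
Natural minor scale pattern: W-H-W-W-H-W-W (2-1-2-2-1-2-2 semitones)
Starting from G:
  G + 2 semitones → A
  A + 1 semitone → Bb
  Bb + 2 semitones → C
  C + 2 semitones → D
  D + 1 semitone → Eb
  Eb + 2 semitones → F
  F + 2 semitones → G
Scale: G A Bb C D Eb F
Degree 5 = D


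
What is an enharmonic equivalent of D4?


Solution.
Enharmonic notes sound the same pitch but are spelled with different letter names
D and Ebb name the same pitch class
= Ebb4


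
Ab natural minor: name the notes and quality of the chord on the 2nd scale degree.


Step by step:
Ab natural minor scale: Ab Bb Cb Db Eb Fb Gb
Diatonic triad on degree 2 stacks scale notes 2, 4, 6: Bb Db Fb
Bb→Db = 3 semitones; Bb→Fb = 6 semitones → diminished triad
= Bb Db Fb (diminished)


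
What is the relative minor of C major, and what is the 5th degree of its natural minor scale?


Step by step:
The relative minor shares the major's key signature and starts on its 6th degree
6th degree = a major 6th above the tonic; a major 6th above C is A
→ relative minor of C major is A minor
A natural minor scale: A B C D E F G
= A minor; 5th degree = E


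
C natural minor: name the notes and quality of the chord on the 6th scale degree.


Working:
C natural minor scale: C D Eb F G Ab Bb
Diatonic triad on degree 6 stacks scale notes 6, 1, 3: Ab C Eb
Ab→C = 4 semitones; Ab→Eb = 7 semitones → major triad
= Ab C Eb (major)


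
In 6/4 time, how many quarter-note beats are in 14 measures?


Time signature 6/4: the bottom number 4 means the quarter note gets one count
The top number 6 means 6 quarter-note beats per measure
Total = 6 × 14 measures
= 84 quarter-note beats


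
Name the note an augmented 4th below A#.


Let's work it out.
A 4th spans 4 letter names, so from A we land on E
An augmented 4th = 6 semitones below A#
Spell E at that pitch: E
= E


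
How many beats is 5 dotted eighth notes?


Working:
Base eighth note = 1/2 beats
Dot 1 adds half the previous value: +1/4
One dotted eighth = 1/2 + 1/4 = 3/4
5 of them = 5 × 3/4 = 15/4
= 15/4 beats


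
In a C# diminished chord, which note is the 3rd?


Solution.
Diminished triad = root + minor 3rd (3 semitones) + diminished 5th (6 semitones)
A triad on C# stacks thirds, so the chord tones use letter names C-E-G
Root: C#
Minor 3rd above C#: E
Diminished 5th above C#: G
The 3rd = E


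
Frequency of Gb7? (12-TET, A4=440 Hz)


Reasoning:
f = 440 × 2^(n/12) where n = semitones from A4
Gb7: 33 semitones from A4
f = 440 × 2^(33/12)
f = 2959.96 Hz


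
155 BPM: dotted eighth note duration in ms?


Step by step:
One quarter-note beat = 60000 / BPM = 60000 / 155 ms
Dotted eighth note = 3/4 × quarter note
Duration = 3/4 × 60000 / 155 = 45000 / 155
= 290.3 ms


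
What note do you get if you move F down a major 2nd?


Step by step:
major 2nd: 2 letter names, 2 semitones
Letter: F - 1 → E
Pitch: F - 2 semitones, spelled as an E → Eb
= Eb


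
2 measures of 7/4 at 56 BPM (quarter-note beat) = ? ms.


Let's work it out.
Quarter-note beat duration = 60000 / 56 ms
Beats per measure (7/4) = 7
One measure = 7 × 60000 / 56 = 420000 / 56 ms
2 measures = 2 × 420000 / 56 = 840000 / 56
= 15000.0 ms


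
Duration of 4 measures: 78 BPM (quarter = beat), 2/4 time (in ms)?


Step by step:
Quarter-note beat duration = 60000 / 78 ms
Beats per measure (2/4) = 2
One measure = 2 × 60000 / 78 = 120000 / 78 ms
4 measures = 4 × 120000 / 78 = 480000 / 78
= 6153.8 ms


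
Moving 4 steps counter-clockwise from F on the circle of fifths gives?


Solution.
Each counter-clockwise step moves down a perfect 5th (= up a perfect 4th)
From F: F → Bb → Eb → Ab → Db
= Db


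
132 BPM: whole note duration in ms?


Working:
One quarter-note beat = 60000 / BPM = 60000 / 132 ms
Whole note = 4 × quarter note
Duration = 4 × 60000 / 132 = 240000 / 132
= 1818.2 ms


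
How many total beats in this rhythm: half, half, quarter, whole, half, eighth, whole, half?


Beat values:
  half = 2 beats
  half = 2 beats
  quarter = 1 beat
  whole = 4 beats
  half = 2 beats
  eighth = 0.5 beats
  whole = 4 beats
  half = 2 beats
Sum = 2 + 2 + 1 + 4 + 2 + 0.5 + 4 + 2
= 17.5 beats


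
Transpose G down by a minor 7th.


Let's work it out.
minor 7th: 7 letter names, 10 semitones
Letter: G - 6 → A
Pitch: G - 10 semitones, spelled as an A → A
= A


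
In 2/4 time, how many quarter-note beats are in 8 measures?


Step by step:
Time signature 2/4: the bottom number 4 means the quarter note gets one count
The top number 2 means 2 quarter-note beats per measure
Total = 2 × 8 measures
= 16 quarter-note beats


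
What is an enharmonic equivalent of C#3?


Let's work it out.
Enharmonic notes sound the same pitch but are spelled with different letter names
C# and Db name the same pitch class
= Db3


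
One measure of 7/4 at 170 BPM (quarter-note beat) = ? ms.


Working:
Quarter-note beat duration = 60000 / 170 ms
Beats per measure (7/4) = 7
One measure = 7 × 60000 / 170 = 420000 / 170 ms
= 2470.6 ms


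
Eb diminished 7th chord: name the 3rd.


Step by step:
Diminished 7th chord = root + minor 3rd + diminished 5th + diminished 7th
Seventh chords stack in thirds, so the letter names are E-G-B-D
Root: Eb
Minor 3rd above Eb: Gb
Diminished 5th above Eb: Bbb
Diminished 7th above Eb: Dbb
The 3rd = Gb


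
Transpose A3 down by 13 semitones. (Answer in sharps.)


Step by step:
A3: chromatic position 9 in octave 3 → absolute = 3×12 + 9 = 45
Transpose down 13: 45 - 13 = 32
32 = 2×12 + 8 → G# in octave 2
Result = G#2


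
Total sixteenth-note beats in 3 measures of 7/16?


Working:
Time signature 7/16: the bottom number 16 means the sixteenth note gets one count
The top number 7 means 7 sixteenth-note beats per measure
Total = 7 × 3 measures
= 21 sixteenth-note beats


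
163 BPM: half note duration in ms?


Solution.
One quarter-note beat = 60000 / BPM = 60000 / 163 ms
Half note = 2 × quarter note
Duration = 2 × 60000 / 163 = 120000 / 163
= 736.2 ms


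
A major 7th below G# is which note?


A 7th spans 7 letter names, so from G we land on A
A major 7th = 11 semitones below G#
Spell A at that pitch: A
= A


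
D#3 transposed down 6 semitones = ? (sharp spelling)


D#3: chromatic position 3 in octave 3 → absolute = 3×12 + 3 = 39
Transpose down 6: 39 - 6 = 33
33 = 2×12 + 9 → A in octave 2
Result = A2


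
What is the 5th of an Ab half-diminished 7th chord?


Solution.
Half-diminished 7th chord = root + minor 3rd + diminished 5th + minor 7th
Seventh chords stack in thirds, so the letter names are A-C-E-G
Root: Ab
Minor 3rd above Ab: Cb
Diminished 5th above Ab: Ebb
Minor 7th above Ab: Gb
The 5th = Ebb


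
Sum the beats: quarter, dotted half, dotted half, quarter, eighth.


Beat values:
  quarter = 1 beat
  dotted half = 3 beats
  dotted half = 3 beats
  quarter = 1 beat
  eighth = 0.5 beats
Sum = 1 + 3 + 3 + 1 + 0.5
= 8.5 beats


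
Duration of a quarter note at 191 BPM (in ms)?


Step by step:
One quarter-note beat = 60000 / BPM = 60000 / 191 ms
Duration = 60000 / 191
= 314.1 ms


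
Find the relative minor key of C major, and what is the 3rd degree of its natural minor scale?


Let's work it out.
The relative minor shares the major's key signature and starts on its 6th degree
6th degree = a major 6th above the tonic; a major 6th above C is A
→ relative minor of C major is A minor
A natural minor scale: A B C D E F G
= A minor; 3rd degree = C


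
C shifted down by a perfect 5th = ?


Let's work it out.
perfect 5th: 5 letter names, 7 semitones
Letter: C - 4 → F
Pitch: C - 7 semitones, spelled as an F → F
= F


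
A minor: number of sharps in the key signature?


Working:
Sharp minor keys follow the circle of fifths: A(0), E(1), B(2), F#(3), C#(4), G#(5), D#(6), A#(7)
A minor has 0 sharps
= 0 sharps


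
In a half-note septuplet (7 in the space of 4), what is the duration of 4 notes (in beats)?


Working:
Septuplet: 7 notes occupy the space of 4 half notes
Space = 4 × 2 = 8 beats
Each septuplet note = 8 / 7 = 8/7 beats
4 notes = 4 × 8/7 = 32/7
= 32/7 beats


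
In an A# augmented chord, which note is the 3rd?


Augmented triad = root + major 3rd (4 semitones) + augmented 5th (8 semitones)
A triad on A# stacks thirds, so the chord tones use letter names A-C-E
Root: A#
Major 3rd above A#: C##
Augmented 5th above A#: E##
The 3rd = C##


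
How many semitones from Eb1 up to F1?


Step by step:
Absolute semitone position = octave×12 + chromatic position
Eb1: 1×12 + 3 = 15
F1: 1×12 + 5 = 17
Difference = 17 - 15 = 2
= 2 semitones


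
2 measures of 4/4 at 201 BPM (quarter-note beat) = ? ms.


Quarter-note beat duration = 60000 / 201 ms
Beats per measure (4/4) = 4
One measure = 4 × 60000 / 201 = 240000 / 201 ms
2 measures = 2 × 240000 / 201 = 480000 / 201
= 2388.1 ms


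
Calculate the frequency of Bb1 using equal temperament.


Reasoning:
f = 440 × 2^(n/12) where n = semitones from A4
Bb1: -35 semitones from A4
f = 440 × 2^(-35/12)
f = 58.27 Hz


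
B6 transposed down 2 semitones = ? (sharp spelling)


Reasoning:
B6: chromatic position 11 in octave 6 → absolute = 6×12 + 11 = 83
Transpose down 2: 83 - 2 = 81
81 = 6×12 + 9 → A in octave 6
Result = A6


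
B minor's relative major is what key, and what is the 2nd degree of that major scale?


Working:
The relative major shares the key signature and is a minor 3rd above the minor tonic
A minor 3rd above B is D
→ relative major of B minor is D major
D major scale: D E F# G A B C#
= D major; 2nd degree = E


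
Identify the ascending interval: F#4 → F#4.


Let's work it out.
Letter names: F → F spans 1 letter name → a unison
Semitones: F#4 → F#4 = 0 half-steps
A unison of 0 semitones is a perfect unison
= perfect unison


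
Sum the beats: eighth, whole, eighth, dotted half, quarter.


Beat values:
  eighth = 0.5 beats
  whole = 4 beats
  eighth = 0.5 beats
  dotted half = 3 beats
  quarter = 1 beat
Sum = 0.5 + 4 + 0.5 + 3 + 1
= 9 beats


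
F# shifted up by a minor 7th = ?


Let's work it out.
minor 7th: 7 letter names, 10 semitones
Letter: F + 6 → E
Pitch: F# + 10 semitones, spelled as an E → E
= E


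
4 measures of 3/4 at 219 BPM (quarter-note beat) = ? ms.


Step by step:
Quarter-note beat duration = 60000 / 219 ms
Beats per measure (3/4) = 3
One measure = 3 × 60000 / 219 = 180000 / 219 ms
4 measures = 4 × 180000 / 219 = 720000 / 219
= 3287.7 ms


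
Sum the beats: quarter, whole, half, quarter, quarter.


Step by step:
Beat values:
  quarter = 1 beat
  whole = 4 beats
  half = 2 beats
  quarter = 1 beat
  quarter = 1 beat
Sum = 1 + 4 + 2 + 1 + 1
= 9 beats


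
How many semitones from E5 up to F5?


Step by step:
Absolute semitone position = octave×12 + chromatic position
E5: 5×12 + 4 = 64
F5: 5×12 + 5 = 65
Difference = 65 - 64 = 1
= 1 semitone


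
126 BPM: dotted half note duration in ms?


Reasoning:
One quarter-note beat = 60000 / BPM = 60000 / 126 ms
Dotted half note = 3 × quarter note
Duration = 3 × 60000 / 126 = 180000 / 126
= 1428.6 ms


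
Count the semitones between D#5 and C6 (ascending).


Let's work it out.
Absolute semitone position = octave×12 + chromatic position
D#5: 5×12 + 3 = 63
C6: 6×12 + 0 = 72
Difference = 72 - 63 = 9
= 9 semitones


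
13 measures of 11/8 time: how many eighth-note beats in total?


Reasoning:
Time signature 11/8: the bottom number 8 means the eighth note gets one count
The top number 11 means 11 eighth-note beats per measure
Total = 11 × 13 measures
= 143 eighth-note beats


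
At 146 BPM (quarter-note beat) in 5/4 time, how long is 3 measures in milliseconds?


Step by step:
Quarter-note beat duration = 60000 / 146 ms
Beats per measure (5/4) = 5
One measure = 5 × 60000 / 146 = 300000 / 146 ms
3 measures = 3 × 300000 / 146 = 900000 / 146
= 6164.4 ms


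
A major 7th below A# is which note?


A 7th spans 7 letter names, so from A we land on B
A major 7th = 11 semitones below A#
Spell B at that pitch: B
= B


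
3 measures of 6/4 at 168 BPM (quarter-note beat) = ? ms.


Let's work it out.
Quarter-note beat duration = 60000 / 168 ms
Beats per measure (6/4) = 6
One measure = 6 × 60000 / 168 = 360000 / 168 ms
3 measures = 3 × 360000 / 168 = 1080000 / 168
= 6428.6 ms


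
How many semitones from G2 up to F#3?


Absolute semitone position = octave×12 + chromatic position
G2: 2×12 + 7 = 31
F#3: 3×12 + 6 = 42
Difference = 42 - 31 = 11
= 11 semitones


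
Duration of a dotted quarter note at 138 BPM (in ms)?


One quarter-note beat = 60000 / BPM = 60000 / 138 ms
Dotted quarter note = 3/2 × quarter note
Duration = 3/2 × 60000 / 138 = 90000 / 138
= 652.2 ms


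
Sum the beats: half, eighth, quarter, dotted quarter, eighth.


Beat values:
  half = 2 beats
  eighth = 0.5 beats
  quarter = 1 beat
  dotted quarter = 1.5 beats
  eighth = 0.5 beats
Sum = 2 + 0.5 + 1 + 1.5 + 0.5
= 5.5 beats


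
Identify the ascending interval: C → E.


Solution.
Letter names: C → E spans 3 letter names → a 3rd
Semitones: C → E = 4 half-steps
A 3rd of 4 semitones is a major 3rd
= major 3rd


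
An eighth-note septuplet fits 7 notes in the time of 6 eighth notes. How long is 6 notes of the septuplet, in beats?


Step by step:
Septuplet: 7 notes occupy the space of 6 eighth notes
Space = 6 × 1/2 = 3 beats
Each septuplet note = 3 / 7 = 3/7 beats
6 notes = 6 × 3/7 = 18/7
= 18/7 beats


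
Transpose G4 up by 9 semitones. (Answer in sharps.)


Step by step:
G4: chromatic position 7 in octave 4 → absolute = 4×12 + 7 = 55
Transpose up 9: 55 + 9 = 64
64 = 5×12 + 4 → E in octave 5
Result = E5


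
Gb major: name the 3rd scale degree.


Major scale pattern: W-W-H-W-W-W-H (2-2-1-2-2-2-1 semitones)
Starting from Gb:
  Gb + 2 semitones → Ab
  Ab + 2 semitones → Bb
  Bb + 1 semitone → Cb
  Cb + 2 semitones → Db
  Db + 2 semitones → Eb
  Eb + 2 semitones → F
  F + 1 semitone → Gb
Scale: Gb Ab Bb Cb Db Eb F
Degree 3 = Bb


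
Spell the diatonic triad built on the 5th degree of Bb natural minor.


Reasoning:
Bb natural minor scale: Bb C Db Eb F Gb Ab
Diatonic triad on degree 5 stacks scale notes 5, 7, 2: F Ab C
F→Ab = 3 semitones; F→C = 7 semitones → minor triad
= F Ab C (minor)


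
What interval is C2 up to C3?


Reasoning:
Letter names: C → C spans 8 letter names → an octave
Semitones: C2 → C3 = 12 half-steps
An octave of 12 semitones is a perfect octave
= perfect octave


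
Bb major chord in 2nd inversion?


Solution.
Root position: Bb D F
2nd inversion: move root and 3rd up an octave
Bass note: F
Notes (bottom to top) = F Bb D


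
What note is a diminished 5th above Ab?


Working:
A 5th spans 5 letter names, so from A we land on E
A diminished 5th = 6 semitones above Ab
Spell E at that pitch: Ebb
= Ebb


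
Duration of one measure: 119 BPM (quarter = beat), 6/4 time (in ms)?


Step by step:
Quarter-note beat duration = 60000 / 119 ms
Beats per measure (6/4) = 6
One measure = 6 × 60000 / 119 = 360000 / 119 ms
= 3025.2 ms


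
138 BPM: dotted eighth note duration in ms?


Reasoning:
One quarter-note beat = 60000 / BPM = 60000 / 138 ms
Dotted eighth note = 3/4 × quarter note
Duration = 3/4 × 60000 / 138 = 45000 / 138
= 326.1 ms


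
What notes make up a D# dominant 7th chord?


Dominant 7th chord = root + major 3rd + perfect 5th + minor 7th
Seventh chords stack in thirds, so the letter names are D-F-A-C
Root: D#
Major 3rd above D#: F##
Perfect 5th above D#: A#
Minor 7th above D#: C#
Chord = D# F## A# C#


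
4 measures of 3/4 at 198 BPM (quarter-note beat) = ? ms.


Working:
Quarter-note beat duration = 60000 / 198 ms
Beats per measure (3/4) = 3
One measure = 3 × 60000 / 198 = 180000 / 198 ms
4 measures = 4 × 180000 / 198 = 720000 / 198
= 3636.4 ms


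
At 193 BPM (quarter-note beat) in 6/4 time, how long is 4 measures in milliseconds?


Let's work it out.
Quarter-note beat duration = 60000 / 193 ms
Beats per measure (6/4) = 6
One measure = 6 × 60000 / 193 = 360000 / 193 ms
4 measures = 4 × 360000 / 193 = 1440000 / 193
= 7461.1 ms


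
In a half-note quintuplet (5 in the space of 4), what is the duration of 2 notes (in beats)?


Reasoning:
Quintuplet: 5 notes occupy the space of 4 half notes
Space = 4 × 2 = 8 beats
Each quintuplet note = 8 / 5 = 8/5 beats
2 notes = 2 × 8/5 = 16/5
= 16/5 beats


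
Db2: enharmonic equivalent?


Enharmonic notes sound the same pitch but are spelled with different letter names
Db and C# name the same pitch class
= C#2


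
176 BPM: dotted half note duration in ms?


Let's work it out.
One quarter-note beat = 60000 / BPM = 60000 / 176 ms
Dotted half note = 3 × quarter note
Duration = 3 × 60000 / 176 = 180000 / 176
= 1022.7 ms


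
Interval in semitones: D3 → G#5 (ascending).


Step by step:
Absolute semitone position = octave×12 + chromatic position
D3: 3×12 + 2 = 38
G#5: 5×12 + 8 = 68
Difference = 68 - 38 = 30
= 30 semitones


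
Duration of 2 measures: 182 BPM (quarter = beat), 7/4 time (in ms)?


Solution.
Quarter-note beat duration = 60000 / 182 ms
Beats per measure (7/4) = 7
One measure = 7 × 60000 / 182 = 420000 / 182 ms
2 measures = 2 × 420000 / 182 = 840000 / 182
= 4615.4 ms


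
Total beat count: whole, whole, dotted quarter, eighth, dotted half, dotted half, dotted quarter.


Beat values:
  whole = 4 beats
  whole = 4 beats
  dotted quarter = 1.5 beats
  eighth = 0.5 beats
  dotted half = 3 beats
  dotted half = 3 beats
  dotted quarter = 1.5 beats
Sum = 4 + 4 + 1.5 + 0.5 + 3 + 3 + 1.5
= 17.5 beats


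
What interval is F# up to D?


Working:
Letter names: F → D spans 6 letter names → a 6th
Semitones: F# → D = 8 half-steps
A 6th of 8 semitones is a minor 6th
= minor 6th


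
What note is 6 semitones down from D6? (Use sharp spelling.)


Let's work it out.
D6: chromatic position 2 in octave 6 → absolute = 6×12 + 2 = 74
Transpose down 6: 74 - 6 = 68
68 = 5×12 + 8 → G# in octave 5
Result = G#5


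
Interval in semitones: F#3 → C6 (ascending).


Let's work it out.
Absolute semitone position = octave×12 + chromatic position
F#3: 3×12 + 6 = 42
C6: 6×12 + 0 = 72
Difference = 72 - 42 = 30
= 30 semitones


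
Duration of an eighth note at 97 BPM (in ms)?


Step by step:
One quarter-note beat = 60000 / BPM = 60000 / 97 ms
Eighth note = 1/2 × quarter note
Duration = 1/2 × 60000 / 97 = 30000 / 97
= 309.3 ms


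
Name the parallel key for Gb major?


Step by step:
Parallel keys share the same tonic but differ in mode
Gb major → parallel is Gb minor
= Gb minor


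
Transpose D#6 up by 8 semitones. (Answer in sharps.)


D#6: chromatic position 3 in octave 6 → absolute = 6×12 + 3 = 75
Transpose up 8: 75 + 8 = 83
83 = 6×12 + 11 → B in octave 6
Result = B6


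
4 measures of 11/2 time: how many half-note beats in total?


Working:
Time signature 11/2: the bottom number 2 means the half note gets one count
The top number 11 means 11 half-note beats per measure
Total = 11 × 4 measures
= 44 half-note beats


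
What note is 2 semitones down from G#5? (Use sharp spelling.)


Solution.
G#5: chromatic position 8 in octave 5 → absolute = 5×12 + 8 = 68
Transpose down 2: 68 - 2 = 66
66 = 5×12 + 6 → F# in octave 5
Result = F#5


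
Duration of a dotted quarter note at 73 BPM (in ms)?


One quarter-note beat = 60000 / BPM = 60000 / 73 ms
Dotted quarter note = 3/2 × quarter note
Duration = 3/2 × 60000 / 73 = 90000 / 73
= 1232.9 ms


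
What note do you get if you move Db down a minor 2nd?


Reasoning:
minor 2nd: 2 letter names, 1 semitones
Letter: D - 1 → C
Pitch: Db - 1 semitones, spelled as a C → C
= C


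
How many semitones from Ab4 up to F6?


Reasoning:
Absolute semitone position = octave×12 + chromatic position
Ab4: 4×12 + 8 = 56
F6: 6×12 + 5 = 77
Difference = 77 - 56 = 21
= 21 semitones


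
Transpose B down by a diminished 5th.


Reasoning:
diminished 5th: 5 letter names, 6 semitones
Letter: B - 4 → E
Pitch: B - 6 semitones, spelled as an E → E#
= E#


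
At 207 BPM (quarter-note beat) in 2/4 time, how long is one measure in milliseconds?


Quarter-note beat duration = 60000 / 207 ms
Beats per measure (2/4) = 2
One measure = 2 × 60000 / 207 = 120000 / 207 ms
= 579.7 ms


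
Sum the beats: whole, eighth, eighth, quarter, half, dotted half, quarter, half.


Let's work it out.
Beat values:
  whole = 4 beats
  eighth = 0.5 beats
  eighth = 0.5 beats
  quarter = 1 beat
  half = 2 beats
  dotted half = 3 beats
  quarter = 1 beat
  half = 2 beats
Sum = 4 + 0.5 + 0.5 + 1 + 2 + 3 + 1 + 2
= 14 beats


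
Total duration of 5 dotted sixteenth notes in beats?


Base sixteenth note = 1/4 beats
Dot 1 adds half the previous value: +1/8
One dotted sixteenth = 1/4 + 1/8 = 3/8
5 of them = 5 × 3/8 = 15/8
= 15/8 beats


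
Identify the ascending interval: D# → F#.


Reasoning:
Letter names: D → F spans 3 letter names → a 3rd
Semitones: D# → F# = 3 half-steps
A 3rd of 3 semitones is a minor 3rd
= minor 3rd


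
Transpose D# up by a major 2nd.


Step by step:
major 2nd: 2 letter names, 2 semitones
Letter: D + 1 → E
Pitch: D# + 2 semitones, spelled as an E → E#
= E#


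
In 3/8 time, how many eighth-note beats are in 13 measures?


Solution.
Time signature 3/8: the bottom number 8 means the eighth note gets one count
The top number 3 means 3 eighth-note beats per measure
Total = 3 × 13 measures
= 39 eighth-note beats


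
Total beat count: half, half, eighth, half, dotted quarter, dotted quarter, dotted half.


Solution.
Beat values:
  half = 2 beats
  half = 2 beats
  eighth = 0.5 beats
  half = 2 beats
  dotted quarter = 1.5 beats
  dotted quarter = 1.5 beats
  dotted half = 3 beats
Sum = 2 + 2 + 0.5 + 2 + 1.5 + 1.5 + 3
= 12.5 beats


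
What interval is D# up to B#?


Letter names: D → B spans 6 letter names → a 6th
Semitones: D# → B# = 9 half-steps
A 6th of 9 semitones is a major 6th
= major 6th


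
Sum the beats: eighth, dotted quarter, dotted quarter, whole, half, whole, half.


Beat values:
  eighth = 0.5 beats
  dotted quarter = 1.5 beats
  dotted quarter = 1.5 beats
  whole = 4 beats
  half = 2 beats
  whole = 4 beats
  half = 2 beats
Sum = 0.5 + 1.5 + 1.5 + 4 + 2 + 4 + 2
= 15.5 beats


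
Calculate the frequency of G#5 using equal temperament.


f = 440 × 2^(n/12) where n = semitones from A4
G#5: 11 semitones from A4
f = 440 × 2^(11/12)
f = 830.61 Hz


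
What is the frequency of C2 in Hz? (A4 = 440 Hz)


Reasoning:
f = 440 × 2^(n/12) where n = semitones from A4
C2: -33 semitones from A4
f = 440 × 2^(-33/12)
f = 65.41 Hz


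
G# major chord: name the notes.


Solution.
Major triad = root + major 3rd (4 semitones) + perfect 5th (7 semitones)
A triad on G# stacks thirds, so the chord tones use letter names G-B-D
Root: G#
Major 3rd above G#: B#
Perfect 5th above G#: D#
Chord = G# B# D#


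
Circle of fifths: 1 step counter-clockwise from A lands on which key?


Each counter-clockwise step moves down a perfect 5th (= up a perfect 4th)
From A: A → D
= D


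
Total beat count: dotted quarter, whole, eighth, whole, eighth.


Working:
Beat values:
  dotted quarter = 1.5 beats
  whole = 4 beats
  eighth = 0.5 beats
  whole = 4 beats
  eighth = 0.5 beats
Sum = 1.5 + 4 + 0.5 + 4 + 0.5
= 10.5 beats


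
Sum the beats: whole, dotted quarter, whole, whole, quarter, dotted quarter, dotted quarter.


Let's work it out.
Beat values:
  whole = 4 beats
  dotted quarter = 1.5 beats
  whole = 4 beats
  whole = 4 beats
  quarter = 1 beat
  dotted quarter = 1.5 beats
  dotted quarter = 1.5 beats
Sum = 4 + 1.5 + 4 + 4 + 1 + 1.5 + 1.5
= 17.5 beats


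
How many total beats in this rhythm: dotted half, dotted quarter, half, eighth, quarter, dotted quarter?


Reasoning:
Beat values:
  dotted half = 3 beats
  dotted quarter = 1.5 beats
  half = 2 beats
  eighth = 0.5 beats
  quarter = 1 beat
  dotted quarter = 1.5 beats
Sum = 3 + 1.5 + 2 + 0.5 + 1 + 1.5
= 9.5 beats


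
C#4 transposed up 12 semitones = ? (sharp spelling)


Let's work it out.
C#4: chromatic position 1 in octave 4 → absolute = 4×12 + 1 = 49
Transpose up 12: 49 + 12 = 61
61 = 5×12 + 1 → C# in octave 5
Result = C#5


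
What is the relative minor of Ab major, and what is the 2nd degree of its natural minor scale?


Solution.
The relative minor shares the major's key signature and starts on its 6th degree
6th degree = a major 6th above the tonic; a major 6th above Ab is F
→ relative minor of Ab major is F minor
F natural minor scale: F G Ab Bb C Db Eb
= F minor; 2nd degree = G


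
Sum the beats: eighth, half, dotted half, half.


Beat values:
  eighth = 0.5 beats
  half = 2 beats
  dotted half = 3 beats
  half = 2 beats
Sum = 0.5 + 2 + 3 + 2
= 7.5 beats
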